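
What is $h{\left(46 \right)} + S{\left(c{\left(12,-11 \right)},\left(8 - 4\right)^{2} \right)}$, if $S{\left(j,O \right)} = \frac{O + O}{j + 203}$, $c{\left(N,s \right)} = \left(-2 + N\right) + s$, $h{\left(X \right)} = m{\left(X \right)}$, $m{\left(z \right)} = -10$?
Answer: $- \frac{994}{101} \approx -9.8416$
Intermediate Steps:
$h{\left(X \right)} = -10$
$c{\left(N,s \right)} = -2 + N + s$
$S{\left(j,O \right)} = \frac{2 O}{203 + j}$
$h{\left(46 \right)} + S{\left(c{\left(12,-11 \right)},\left(8 - 4\right)^{2} \right)} = -10 + \frac{2 \left(8 - 4\right)^{2}}{203 - 1} = -10 + \frac{2 \cdot 4^{2}}{203 - 1} = -10 + 2 \cdot 16 \cdot \frac{1}{202} = -10 + \frac{16}{101} = - \frac{994}{101}$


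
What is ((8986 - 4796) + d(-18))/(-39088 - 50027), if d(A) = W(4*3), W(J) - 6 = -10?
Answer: -322/6855 ≈ -0.046973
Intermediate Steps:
W(J) = -4 (W(J) = 6 - 10 = -4)
d(A) = -4
((8986 - 4796) + d(-18))/(-39088 - 50027) = ((8986 - 4796) - 4)/(-39088 - 50027) = (4190 - 4)/(-89115) = 4186*(-1/89115) = -322/6855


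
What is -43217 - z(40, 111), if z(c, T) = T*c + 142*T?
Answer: -63419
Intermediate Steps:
z(c, T) = 142*T + T*c
-43217 - z(40, 111) = -43217 - 111*(142 + 40) = -43217 - 111*182 = -43217 - 1*20202 = -43217 - 20202 = -63419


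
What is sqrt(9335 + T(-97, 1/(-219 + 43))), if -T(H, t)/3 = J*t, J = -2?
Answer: sqrt(18072494)/44 ≈ 96.618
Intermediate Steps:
T(H, t) = 6*t (T(H, t) = -(-6)*t = 6*t)
sqrt(9335 + T(-97, 1/(-219 + 43))) = sqrt(9335 + 6/(-219 + 43)) = sqrt(9335 + 6/(-176)) = sqrt(9335 + 6*(-1/176)) = sqrt(9335 - 3/88) = sqrt(821477/88) = sqrt(18072494)/44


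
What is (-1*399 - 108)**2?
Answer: 257049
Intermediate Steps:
(-1*399 - 108)**2 = (-399 - 108)**2 = (-507)**2 = 257049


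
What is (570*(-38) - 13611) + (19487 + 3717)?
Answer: -12067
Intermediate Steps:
(570*(-38) - 13611) + (19487 + 3717) = (-21660 - 13611) + 23204 = -35271 + 23204 = -12067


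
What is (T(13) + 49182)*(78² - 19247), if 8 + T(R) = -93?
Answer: -646053203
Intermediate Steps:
T(R) = -101 (T(R) = -8 - 93 = -101)
(T(13) + 49182)*(78² - 19247) = (-101 + 49182)*(78² - 19247) = 49081*(6084 - 19247) = 49081*(-13163) = -646053203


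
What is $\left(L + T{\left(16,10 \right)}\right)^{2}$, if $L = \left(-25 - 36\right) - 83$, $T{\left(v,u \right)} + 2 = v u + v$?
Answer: $900$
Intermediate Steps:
$T{\left(v,u \right)} = -2 + v + u v$ ($T{\left(v,u \right)} = -2 + \left(v u + v\right) = -2 + \left(u v + v\right) = -2 + \left(v + u v\right) = -2 + v + u v$)
$L = -144$ ($L = -61 - 83 = -144$)
$\left(L + T{\left(16,10 \right)}\right)^{2} = \left(-144 + \left(-2 + 16 + 10 \cdot 16\right)\right)^{2} = \left(-144 + \left(-2 + 16 + 160\right)\right)^{2} = \left(-144 + 174\right)^{2} = 30^{2} = 900$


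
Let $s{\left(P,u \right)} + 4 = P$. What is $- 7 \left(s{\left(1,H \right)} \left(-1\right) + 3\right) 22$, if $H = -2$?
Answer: $-924$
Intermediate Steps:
$s{\left(P,u \right)} = -4 + P$
$- 7 \left(s{\left(1,H \right)} \left(-1\right) + 3\right) 22 = - 7 \left(\left(-4 + 1\right) \left(-1\right) + 3\right) 22 = - 7 \left(\left(-3\right) \left(-1\right) + 3\right) 22 = - 7 \left(3 + 3\right) 22 = \left(-7\right) 6 \cdot 22 = \left(-42\right) 22 = -924$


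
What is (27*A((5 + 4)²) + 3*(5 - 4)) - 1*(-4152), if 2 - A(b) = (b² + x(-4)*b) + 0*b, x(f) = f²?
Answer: -207930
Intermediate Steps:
A(b) = 2 - b² - 16*b (A(b) = 2 - ((b² + (-4)²*b) + 0*b) = 2 - ((b² + 16*b) + 0) = 2 - (b² + 16*b) = 2 + (-b² - 16*b) = 2 - b² - 16*b)
(27*A((5 + 4)²) + 3*(5 - 4)) - 1*(-4152) = (27*(2 - ((5 + 4)²)² - 16*(5 + 4)²) + 3*(5 - 4)) - 1*(-4152) = (27*(2 - (9²)² - 16*9²) + 3*1) + 4152 = (27*(2 - 1*81² - 16*81) + 3) + 4152 = (27*(2 - 1*6561 - 1296) + 3) + 4152 = (27*(2 - 6561 - 1296) + 3) + 4152 = (27*(-7855) + 3) + 4152 = (-212085 + 3) + 4152 = -212082 + 4152 = -207930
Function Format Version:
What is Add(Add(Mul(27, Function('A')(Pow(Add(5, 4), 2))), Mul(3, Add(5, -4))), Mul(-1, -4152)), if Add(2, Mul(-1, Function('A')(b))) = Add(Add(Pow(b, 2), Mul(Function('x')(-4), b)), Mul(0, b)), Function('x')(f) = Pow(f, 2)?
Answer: -207930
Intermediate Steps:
Function('A')(b) = Add(2, Mul(-1, Pow(b, 2)), Mul(-16, b)) (Function('A')(b) = Add(2, Mul(-1, Add(Add(Pow(b, 2), Mul(Pow(-4, 2), b)), Mul(0, b)))) = Add(2, Mul(-1, Add(Add(Pow(b, 2), Mul(16, b)), 0))) = Add(2, Mul(-1, Add(Pow(b, 2), Mul(16, b)))) = Add(2, Add(Mul(-1, Pow(b, 2)), Mul(-16, b))) = Add(2, Mul(-1, Pow(b, 2)), Mul(-16, b)))
Add(Add(Mul(27, Function('A')(Pow(Add(5, 4), 2))), Mul(3, Add(5, -4))), Mul(-1, -4152)) = Add(Add(Mul(27, Add(2, Mul(-1, Pow(Pow(Add(5, 4), 2), 2)), Mul(-16, Pow(Add(5, 4), 2)))), Mul(3, Add(5, -4))), Mul(-1, -4152)) = Add(Add(Mul(27, Add(2, Mul(-1, Pow(Pow(9, 2), 2)), Mul(-16, Pow(9, 2)))), Mul(3, 1)), 4152) = Add(Add(Mul(27, Add(2, Mul(-1, Pow(81, 2)), Mul(-16, 81))), 3), 4152) = Add(Add(Mul(27, Add(2, Mul(-1, 6561), -1296)), 3), 4152) = Add(Add(Mul(27, Add(2, -6561, -1296)), 3), 4152) = Add(Add(Mul(27, -7855), 3), 4152) = Add(Add(-212085, 3), 4152) = Add(-212082, 4152) = -207930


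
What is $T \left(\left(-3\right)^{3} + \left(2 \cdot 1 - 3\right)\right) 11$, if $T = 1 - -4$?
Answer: $-1540$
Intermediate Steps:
$T = 5$ ($T = 1 + 4 = 5$)
$T \left(\left(-3\right)^{3} + \left(2 \cdot 1 - 3\right)\right) 11 = 5 \left(\left(-3\right)^{3} + \left(2 \cdot 1 - 3\right)\right) 11 = 5 \left(-27 + \left(2 - 3\right)\right) 11 = 5 \left(-27 - 1\right) 11 = 5 \left(-28\right) 11 = \left(-140\right) 11 = -1540$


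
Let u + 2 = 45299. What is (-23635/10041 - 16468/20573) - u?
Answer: -9357811110464/206573493 ≈ -45300.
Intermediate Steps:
u = 45297 (u = -2 + 45299 = 45297)
(-23635/10041 - 16468/20573) - u = (-23635/10041 - 16468/20573) - 1*45297 = (-23635*1/10041 - 16468*1/20573) - 45297 = (-23635/10041 - 16468/20573) - 45297 = -651598043/206573493 - 45297 = -9357811110464/206573493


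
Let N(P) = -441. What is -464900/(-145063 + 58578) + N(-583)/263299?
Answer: 24473913043/4554282803 ≈ 5.3738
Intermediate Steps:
-464900/(-145063 + 58578) + N(-583)/263299 = -464900/(-145063 + 58578) - 441/263299 = -464900/(-86485) - 441*1/263299 = -464900*(-1/86485) - 441/263299 = 92980/17297 - 441/263299 = 24473913043/4554282803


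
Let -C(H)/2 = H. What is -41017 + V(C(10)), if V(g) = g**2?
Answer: -40617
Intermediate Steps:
C(H) = -2*H
-41017 + V(C(10)) = -41017 + (-2*10)**2 = -41017 + (-20)**2 = -41017 + 400 = -40617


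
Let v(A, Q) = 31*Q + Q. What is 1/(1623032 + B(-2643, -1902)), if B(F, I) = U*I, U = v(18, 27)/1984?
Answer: 31/50288315 ≈ 6.1645e-7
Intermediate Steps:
v(A, Q) = 32*Q
U = 27/62 (U = (32*27)/1984 = 864*(1/1984) = 27/62 ≈ 0.43548)
B(F, I) = 27*I/62
1/(1623032 + B(-2643, -1902)) = 1/(1623032 + (27/62)*(-1902)) = 1/(1623032 - 25677/31) = 1/(50288315/31) = 31/50288315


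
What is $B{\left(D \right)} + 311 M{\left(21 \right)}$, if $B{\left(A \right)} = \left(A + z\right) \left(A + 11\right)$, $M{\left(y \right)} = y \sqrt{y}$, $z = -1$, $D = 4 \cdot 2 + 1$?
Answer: $160 + 6531 \sqrt{21} \approx 30089.0$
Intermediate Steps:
$D = 9$ ($D = 8 + 1 = 9$)
$M{\left(y \right)} = y^{\frac{3}{2}}$
$B{\left(A \right)} = \left(-1 + A\right) \left(11 + A\right)$ ($B{\left(A \right)} = \left(A - 1\right) \left(A + 11\right) = \left(-1 + A\right) \left(11 + A\right)$)
$B{\left(D \right)} + 311 M{\left(21 \right)} = \left(-11 + 9^{2} + 10 \cdot 9\right) + 311 \cdot 21^{\frac{3}{2}} = \left(-11 + 81 + 90\right) + 311 \cdot 21 \sqrt{21} = 160 + 6531 \sqrt{21}$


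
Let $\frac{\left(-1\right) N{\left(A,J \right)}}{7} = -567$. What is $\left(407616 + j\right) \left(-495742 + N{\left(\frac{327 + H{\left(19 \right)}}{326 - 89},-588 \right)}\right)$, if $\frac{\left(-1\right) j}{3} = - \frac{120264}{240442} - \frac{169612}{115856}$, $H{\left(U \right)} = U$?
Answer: $- \frac{698009055237348017601}{3482081044} \approx -2.0046 \cdot 10^{11}$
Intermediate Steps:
$N{\left(A,J \right)} = 3969$ ($N{\left(A,J \right)} = \left(-7\right) \left(-567\right) = 3969$)
$j = \frac{20518182933}{3482081044}$ ($j = - 3 \left(- \frac{120264}{240442} - \frac{169612}{115856}\right) = - 3 \left(\left(-120264\right) \frac{1}{240442} - \frac{42403}{28964}\right) = - 3 \left(- \frac{60132}{120221} - \frac{42403}{28964}\right) = \left(-3\right) \left(- \frac{6839394311}{3482081044}\right) = \frac{20518182933}{3482081044} \approx 5.8925$)
$\left(407616 + j\right) \left(-495742 + N{\left(\frac{327 + H{\left(19 \right)}}{326 - 89},-588 \right)}\right) = \left(407616 + \frac{20518182933}{3482081044}\right) \left(-495742 + 3969\right) = \frac{1419372465014037}{3482081044} \left(-491773\right) = - \frac{698009055237348017601}{3482081044}$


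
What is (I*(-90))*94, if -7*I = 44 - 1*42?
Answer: 16920/7 ≈ 2417.1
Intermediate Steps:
I = -2/7 (I = -(44 - 1*42)/7 = -(44 - 42)/7 = -⅐*2 = -2/7 ≈ -0.28571)
(I*(-90))*94 = -2/7*(-90)*94 = (180/7)*94 = 16920/7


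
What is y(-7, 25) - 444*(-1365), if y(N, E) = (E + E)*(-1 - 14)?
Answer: 605310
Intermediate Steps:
y(N, E) = -30*E (y(N, E) = (2*E)*(-15) = -30*E)
y(-7, 25) - 444*(-1365) = -30*25 - 444*(-1365) = -750 + 606060 = 605310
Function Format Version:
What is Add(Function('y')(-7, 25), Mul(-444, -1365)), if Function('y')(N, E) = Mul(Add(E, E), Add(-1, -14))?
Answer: 605310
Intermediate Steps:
Function('y')(N, E) = Mul(-30, E) (Function('y')(N, E) = Mul(Mul(2, E), -15) = Mul(-30, E))
Add(Function('y')(-7, 25), Mul(-444, -1365)) = Add(Mul(-30, 25), Mul(-444, -1365)) = Add(-750, 606060) = 605310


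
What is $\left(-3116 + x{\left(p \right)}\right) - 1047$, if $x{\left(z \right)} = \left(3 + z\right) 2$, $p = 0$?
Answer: $-4157$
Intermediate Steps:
$x{\left(z \right)} = 6 + 2 z$
$\left(-3116 + x{\left(p \right)}\right) - 1047 = \left(-3116 + \left(6 + 2 \cdot 0\right)\right) - 1047 = \left(-3116 + \left(6 + 0\right)\right) - 1047 = \left(-3116 + 6\right) - 1047 = -3110 - 1047 = -4157$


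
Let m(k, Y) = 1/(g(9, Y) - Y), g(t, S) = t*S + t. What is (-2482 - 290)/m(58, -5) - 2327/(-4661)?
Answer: 400531379/4661 ≈ 85933.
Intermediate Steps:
g(t, S) = t + S*t (g(t, S) = S*t + t = t + S*t)
m(k, Y) = 1/(9 + 8*Y) (m(k, Y) = 1/(9*(1 + Y) - Y) = 1/((9 + 9*Y) - Y) = 1/(9 + 8*Y))
(-2482 - 290)/m(58, -5) - 2327/(-4661) = (-2482 - 290)/(1/(9 + 8*(-5))) - 2327/(-4661) = -2772/(1/(9 - 40)) - 2327*(-1/4661) = -2772/(1/(-31)) + 2327/4661 = -2772/(-1/31) + 2327/4661 = -2772*(-31) + 2327/4661 = 85932 + 2327/4661 = 400531379/4661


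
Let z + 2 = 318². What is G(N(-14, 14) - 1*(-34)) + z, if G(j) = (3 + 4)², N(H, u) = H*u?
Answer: 101171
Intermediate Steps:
z = 101122 (z = -2 + 318² = -2 + 101124 = 101122)
G(j) = 49 (G(j) = 7² = 49)
G(N(-14, 14) - 1*(-34)) + z = 49 + 101122 = 101171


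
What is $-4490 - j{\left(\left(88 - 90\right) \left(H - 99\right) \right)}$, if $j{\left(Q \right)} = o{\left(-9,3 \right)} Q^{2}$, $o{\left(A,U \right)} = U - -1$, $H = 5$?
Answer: $-145866$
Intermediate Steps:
$o{\left(A,U \right)} = 1 + U$ ($o{\left(A,U \right)} = U + 1 = 1 + U$)
$j{\left(Q \right)} = 4 Q^{2}$ ($j{\left(Q \right)} = \left(1 + 3\right) Q^{2} = 4 Q^{2}$)
$-4490 - j{\left(\left(88 - 90\right) \left(H - 99\right) \right)} = -4490 - 4 \left(\left(88 - 90\right) \left(5 - 99\right)\right)^{2} = -4490 - 4 \left(\left(-2\right) \left(-94\right)\right)^{2} = -4490 - 4 \cdot 188^{2} = -4490 - 4 \cdot 35344 = -4490 - 141376 = -145866$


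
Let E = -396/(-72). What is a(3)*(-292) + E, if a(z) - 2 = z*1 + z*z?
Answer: -8165/2 ≈ -4082.5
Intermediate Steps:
E = 11/2 (E = -396*(-1/72) = 11/2 ≈ 5.5000)
a(z) = 2 + z + z**2 (a(z) = 2 + (z*1 + z*z) = 2 + (z + z**2) = 2 + z + z**2)
a(3)*(-292) + E = (2 + 3 + 3**2)*(-292) + 11/2 = (2 + 3 + 9)*(-292) + 11/2 = 14*(-292) + 11/2 = -4088 + 11/2 = -8165/2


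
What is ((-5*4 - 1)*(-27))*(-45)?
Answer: -25515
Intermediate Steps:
((-5*4 - 1)*(-27))*(-45) = ((-20 - 1)*(-27))*(-45) = -21*(-27)*(-45) = 567*(-45) = -25515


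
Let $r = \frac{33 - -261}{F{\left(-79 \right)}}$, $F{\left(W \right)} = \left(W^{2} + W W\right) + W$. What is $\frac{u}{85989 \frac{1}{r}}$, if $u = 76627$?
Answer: $\frac{7509446}{355507189} \approx 0.021123$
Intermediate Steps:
$F{\left(W \right)} = W + 2 W^{2}$ ($F{\left(W \right)} = \left(W^{2} + W^{2}\right) + W = 2 W^{2} + W = W + 2 W^{2}$)
$r = \frac{294}{12403}$ ($r = \frac{33 - -261}{\left(-79\right) \left(1 + 2 \left(-79\right)\right)} = \frac{33 + 261}{\left(-79\right) \left(1 - 158\right)} = \frac{294}{\left(-79\right) \left(-157\right)} = \frac{294}{12403} \approx 0.023704$)
$\frac{u}{85989 \frac{1}{r}} = \frac{76627}{85989 \frac{1}{\frac{294}{12403}}} = \frac{76627}{85989 \cdot \frac{12403}{294}} = \frac{76627}{\frac{355507189}{98}} = 76627 \cdot \frac{98}{355507189} = \frac{7509446}{355507189}$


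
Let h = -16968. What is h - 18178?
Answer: -35146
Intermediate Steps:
h - 18178 = -16968 - 18178 = -35146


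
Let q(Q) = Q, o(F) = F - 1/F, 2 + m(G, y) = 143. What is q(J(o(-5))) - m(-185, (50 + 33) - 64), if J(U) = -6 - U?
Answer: -711/5 ≈ -142.20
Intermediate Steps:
m(G, y) = 141 (m(G, y) = -2 + 143 = 141)
q(J(o(-5))) - m(-185, (50 + 33) - 64) = (-6 - (-5 - 1/(-5))) - 1*141 = (-6 - (-5 - 1*(-⅕))) - 141 = (-6 - (-5 + ⅕)) - 141 = (-6 - 1*(-24/5)) - 141 = (-6 + 24/5) - 141 = -6/5 - 141 = -711/5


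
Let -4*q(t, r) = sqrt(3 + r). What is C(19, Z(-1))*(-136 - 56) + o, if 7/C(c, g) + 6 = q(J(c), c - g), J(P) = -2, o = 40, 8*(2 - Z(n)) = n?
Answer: 403384/1483 - 3584*sqrt(318)/1483 ≈ 228.91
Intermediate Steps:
Z(n) = 2 - n/8
q(t, r) = -sqrt(3 + r)/4
C(c, g) = 7/(-6 - sqrt(3 + c - g)/4) (C(c, g) = 7/(-6 - sqrt(3 + (c - g))/4) = 7/(-6 - sqrt(3 + c - g)/4))
C(19, Z(-1))*(-136 - 56) + o = (-28/(24 + sqrt(3 + 19 - (2 - 1/8*(-1)))))*(-136 - 56) + 40 = -28/(24 + sqrt(3 + 19 - (2 + 1/8)))*(-192) + 40 = -28/(24 + sqrt(3 + 19 - 1*17/8))*(-192) + 40 = -28/(24 + sqrt(3 + 19 - 17/8))*(-192) + 40 = -28/(24 + sqrt(159/8))*(-192) + 40 = -28/(24 + sqrt(318)/4)*(-192) + 40 = 5376/(24 + sqrt(318)/4) + 40 = 40 + 5376/(24 + sqrt(318)/4)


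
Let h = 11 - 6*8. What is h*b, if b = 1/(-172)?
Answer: 37/172 ≈ 0.21512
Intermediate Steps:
b = -1/172 ≈ -0.0058140
h = -37 (h = 11 - 48 = -37)
h*b = -37*(-1/172) = 37/172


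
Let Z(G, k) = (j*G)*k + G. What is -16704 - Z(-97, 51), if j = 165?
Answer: 799648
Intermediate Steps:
Z(G, k) = G + 165*G*k (Z(G, k) = (165*G)*k + G = 165*G*k + G = G + 165*G*k)
-16704 - Z(-97, 51) = -16704 - (-97)*(1 + 165*51) = -16704 - (-97)*(1 + 8415) = -16704 - (-97)*8416 = -16704 - 1*(-816352) = -16704 + 816352 = 799648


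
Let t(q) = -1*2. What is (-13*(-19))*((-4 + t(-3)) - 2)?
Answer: -1976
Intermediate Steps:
t(q) = -2
(-13*(-19))*((-4 + t(-3)) - 2) = (-13*(-19))*((-4 - 2) - 2) = 247*(-6 - 2) = 247*(-8) = -1976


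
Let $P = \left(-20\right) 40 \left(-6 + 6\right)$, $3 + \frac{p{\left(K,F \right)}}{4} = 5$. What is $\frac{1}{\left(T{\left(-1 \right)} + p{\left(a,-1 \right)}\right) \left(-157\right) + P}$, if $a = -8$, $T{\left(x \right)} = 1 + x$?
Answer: $- \frac{1}{1256} \approx -0.00079618$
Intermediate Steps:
$p{\left(K,F \right)} = 8$ ($p{\left(K,F \right)} = -12 + 4 \cdot 5 = -12 + 20 = 8$)
$P = 0$ ($P = \left(-800\right) 0 = 0$)
$\frac{1}{\left(T{\left(-1 \right)} + p{\left(a,-1 \right)}\right) \left(-157\right) + P} = \frac{1}{\left(\left(1 - 1\right) + 8\right) \left(-157\right) + 0} = \frac{1}{\left(0 + 8\right) \left(-157\right) + 0} = \frac{1}{8 \left(-157\right) + 0} = \frac{1}{-1256 + 0} = \frac{1}{-1256} = - \frac{1}{1256}$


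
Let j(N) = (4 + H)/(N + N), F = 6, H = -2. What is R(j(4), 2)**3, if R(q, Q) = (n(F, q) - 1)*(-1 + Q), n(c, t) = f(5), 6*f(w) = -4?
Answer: -125/27 ≈ -4.6296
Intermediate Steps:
f(w) = -2/3 (f(w) = (1/6)*(-4) = -2/3)
n(c, t) = -2/3
j(N) = 1/N (j(N) = (4 - 2)/(N + N) = 2/((2*N)) = 2*(1/(2*N)) = 1/N)
R(q, Q) = 5/3 - 5*Q/3 (R(q, Q) = (-2/3 - 1)*(-1 + Q) = -5*(-1 + Q)/3 = 5/3 - 5*Q/3)
R(j(4), 2)**3 = (5/3 - 5/3*2)**3 = (5/3 - 10/3)**3 = (-5/3)**3 = -125/27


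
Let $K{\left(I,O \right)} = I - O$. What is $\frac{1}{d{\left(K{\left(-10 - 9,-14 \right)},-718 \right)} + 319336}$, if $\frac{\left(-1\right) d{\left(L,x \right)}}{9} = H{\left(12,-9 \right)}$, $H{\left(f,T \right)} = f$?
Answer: $\frac{1}{319228} \approx 3.1326 \cdot 10^{-6}$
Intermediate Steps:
$d{\left(L,x \right)} = -108$ ($d{\left(L,x \right)} = \left(-9\right) 12 = -108$)
$\frac{1}{d{\left(K{\left(-10 - 9,-14 \right)},-718 \right)} + 319336} = \frac{1}{-108 + 319336} = \frac{1}{319228}$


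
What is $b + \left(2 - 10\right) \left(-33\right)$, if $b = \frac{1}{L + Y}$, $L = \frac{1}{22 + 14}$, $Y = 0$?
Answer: $300$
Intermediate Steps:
$L = \frac{1}{36} \approx 0.027778$
$b = 36$ ($b = \frac{1}{\frac{1}{36} + 0} = \frac{1}{\frac{1}{36}} = 36$)
$b + \left(2 - 10\right) \left(-33\right) = 36 + \left(2 - 10\right) \left(-33\right) = 36 - -264 = 36 + 264 = 300$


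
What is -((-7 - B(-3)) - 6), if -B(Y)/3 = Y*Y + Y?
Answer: -5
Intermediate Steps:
B(Y) = -3*Y - 3*Y**2 (B(Y) = -3*(Y*Y + Y) = -3*(Y**2 + Y) = -3*(Y + Y**2) = -3*Y - 3*Y**2)
-((-7 - B(-3)) - 6) = -((-7 - (-3)*(-3)*(1 - 3)) - 6) = -((-7 - (-3)*(-3)*(-2)) - 6) = -((-7 - 1*(-18)) - 6) = -((-7 + 18) - 6) = -(11 - 6) = -1*5 = -5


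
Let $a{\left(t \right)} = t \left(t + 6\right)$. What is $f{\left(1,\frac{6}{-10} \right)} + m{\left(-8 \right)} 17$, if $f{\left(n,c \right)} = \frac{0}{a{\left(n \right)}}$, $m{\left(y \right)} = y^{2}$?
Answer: $1088$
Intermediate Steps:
$a{\left(t \right)} = t \left(6 + t\right)$
$f{\left(n,c \right)} = 0$ ($f{\left(n,c \right)} = \frac{0}{n \left(6 + n\right)} = 0 \frac{1}{n \left(6 + n\right)} = 0$)
$f{\left(1,\frac{6}{-10} \right)} + m{\left(-8 \right)} 17 = 0 + \left(-8\right)^{2} \cdot 17 = 0 + 64 \cdot 17 = 0 + 1088 = 1088$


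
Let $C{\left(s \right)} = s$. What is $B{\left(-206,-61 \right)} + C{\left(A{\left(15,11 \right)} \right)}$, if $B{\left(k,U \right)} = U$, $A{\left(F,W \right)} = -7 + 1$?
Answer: $-67$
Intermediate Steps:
$A{\left(F,W \right)} = -6$
$B{\left(-206,-61 \right)} + C{\left(A{\left(15,11 \right)} \right)} = -61 - 6 = -67$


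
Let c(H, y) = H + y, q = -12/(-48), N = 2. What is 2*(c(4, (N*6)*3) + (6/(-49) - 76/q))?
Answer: -25884/49 ≈ -528.25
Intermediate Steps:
q = 1/4 (q = -12*(-1/48) = 1/4 ≈ 0.25000)
2*(c(4, (N*6)*3) + (6/(-49) - 76/q)) = 2*((4 + (2*6)*3) + (6/(-49) - 76/1/4)) = 2*((4 + 12*3) + (6*(-1/49) - 76*4)) = 2*((4 + 36) + (-6/49 - 304)) = 2*(40 - 14902/49) = 2*(-12942/49) = -25884/49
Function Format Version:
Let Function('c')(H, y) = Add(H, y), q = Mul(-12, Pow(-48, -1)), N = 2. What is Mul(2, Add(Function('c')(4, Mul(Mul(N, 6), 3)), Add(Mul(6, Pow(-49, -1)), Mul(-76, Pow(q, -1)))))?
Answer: Rational(-25884, 49) ≈ -528.25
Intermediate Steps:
q = Rational(1, 4) (q = Mul(-12, Rational(-1, 48)) = Rational(1, 4) ≈ 0.25000)
Mul(2, Add(Function('c')(4, Mul(Mul(N, 6), 3)), Add(Mul(6, Pow(-49, -1)), Mul(-76, Pow(q, -1))))) = Mul(2, Add(Add(4, Mul(Mul(2, 6), 3)), Add(Mul(6, Pow(-49, -1)), Mul(-76, Pow(Rational(1, 4), -1))))) = Mul(2, Add(Add(4, Mul(12, 3)), Add(Mul(6, Rational(-1, 49)), Mul(-76, 4)))) = Mul(2, Add(Add(4, 36), Add(Rational(-6, 49), -304))) = Mul(2, Add(40, Rational(-14902, 49))) = Mul(2, Rational(-12942, 49)) = Rational(-25884, 49)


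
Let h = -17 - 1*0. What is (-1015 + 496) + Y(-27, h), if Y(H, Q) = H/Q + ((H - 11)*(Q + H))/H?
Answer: -265916/459 ≈ -579.34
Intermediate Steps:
h = -17 (h = -17 + 0 = -17)
Y(H, Q) = H/Q + (-11 + H)*(H + Q)/H (Y(H, Q) = H/Q + ((-11 + H)*(H + Q))/H = H/Q + (-11 + H)*(H + Q)/H)
(-1015 + 496) + Y(-27, h) = (-1015 + 496) + (-11 - 27 - 17 - 27/(-17) - 11*(-17)/(-27)) = -519 + (-11 - 27 - 17 - 27*(-1/17) - 11*(-17)*(-1/27)) = -519 + (-11 - 27 - 17 + 27/17 - 187/27) = -519 - 27695/459 = -265916/459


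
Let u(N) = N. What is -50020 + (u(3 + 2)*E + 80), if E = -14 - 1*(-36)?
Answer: -49830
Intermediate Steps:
E = 22 (E = -14 + 36 = 22)
-50020 + (u(3 + 2)*E + 80) = -50020 + ((3 + 2)*22 + 80) = -50020 + (5*22 + 80) = -50020 + (110 + 80) = -50020 + 190 = -49830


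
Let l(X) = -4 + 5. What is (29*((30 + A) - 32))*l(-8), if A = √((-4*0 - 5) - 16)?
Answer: -58 + 29*I*√21 ≈ -58.0 + 132.89*I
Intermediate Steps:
A = I*√21 (A = √((0 - 5) - 16) = √(-5 - 16) = √(-21) = I*√21 ≈ 4.5826*I)
l(X) = 1
(29*((30 + A) - 32))*l(-8) = (29*((30 + I*√21) - 32))*1 = (29*(-2 + I*√21))*1 = (-58 + 29*I*√21)*1 = -58 + 29*I*√21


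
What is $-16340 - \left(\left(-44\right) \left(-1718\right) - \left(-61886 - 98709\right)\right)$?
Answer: $-252527$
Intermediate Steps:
$-16340 - \left(\left(-44\right) \left(-1718\right) - \left(-61886 - 98709\right)\right) = -16340 - \left(75592 - \left(-61886 - 98709\right)\right) = -16340 - \left(75592 - -160595\right) = -16340 - \left(75592 + 160595\right) = -16340 - 236187 = -252527$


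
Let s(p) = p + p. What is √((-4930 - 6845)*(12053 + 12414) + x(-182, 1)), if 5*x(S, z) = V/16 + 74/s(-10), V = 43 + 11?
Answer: I*√115239570026/20 ≈ 16973.0*I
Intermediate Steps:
s(p) = 2*p
V = 54
x(S, z) = -13/200 (x(S, z) = (54/16 + 74/((2*(-10))))/5 = (54*(1/16) + 74/(-20))/5 = (27/8 + 74*(-1/20))/5 = (27/8 - 37/10)/5 = (⅕)*(-13/40) = -13/200)
√((-4930 - 6845)*(12053 + 12414) + x(-182, 1)) = √((-4930 - 6845)*(12053 + 12414) - 13/200) = √(-11775*24467 - 13/200) = √(-288098925 - 13/200) = √(-57619785013/200) = I*√115239570026/20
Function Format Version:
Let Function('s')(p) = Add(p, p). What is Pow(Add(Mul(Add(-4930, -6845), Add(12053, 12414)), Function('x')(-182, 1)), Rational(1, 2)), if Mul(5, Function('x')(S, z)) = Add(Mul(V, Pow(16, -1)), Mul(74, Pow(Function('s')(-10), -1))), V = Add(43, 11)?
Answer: Mul(Rational(1, 20), I, Pow(115239570026, Rational(1, 2))) ≈ Mul(16973., I)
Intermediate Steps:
Function('s')(p) = Mul(2, p)
V = 54
Function('x')(S, z) = Rational(-13, 200) (Function('x')(S, z) = Mul(Rational(1, 5), Add(Mul(54, Pow(16, -1)), Mul(74, Pow(Mul(2, -10), -1)))) = Mul(Rational(1, 5), Add(Mul(54, Rational(1, 16)), Mul(74, Pow(-20, -1)))) = Mul(Rational(1, 5), Add(Rational(27, 8), Mul(74, Rational(-1, 20)))) = Mul(Rational(1, 5), Add(Rational(27, 8), Rational(-37, 10))) = Mul(Rational(1, 5), Rational(-13, 40)) = Rational(-13, 200))
Pow(Add(Mul(Add(-4930, -6845), Add(12053, 12414)), Function('x')(-182, 1)), Rational(1, 2)) = Pow(Add(Mul(Add(-4930, -6845), Add(12053, 12414)), Rational(-13, 200)), Rational(1, 2)) = Pow(Add(Mul(-11775, 24467), Rational(-13, 200)), Rational(1, 2)) = Pow(Add(-288098925, Rational(-13, 200)), Rational(1, 2)) = Pow(Rational(-57619785013, 200), Rational(1, 2)) = Mul(Rational(1, 20), I, Pow(115239570026, Rational(1, 2)))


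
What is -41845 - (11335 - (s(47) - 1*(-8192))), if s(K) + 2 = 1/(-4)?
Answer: -179961/4 ≈ -44990.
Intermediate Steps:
s(K) = -9/4 (s(K) = -2 + 1/(-4) = -2 - ¼ = -9/4)
-41845 - (11335 - (s(47) - 1*(-8192))) = -41845 - (11335 - (-9/4 - 1*(-8192))) = -41845 - (11335 - (-9/4 + 8192)) = -41845 - (11335 - 1*32759/4) = -41845 - (11335 - 32759/4) = -41845 - 1*12581/4 = -41845 - 12581/4 = -179961/4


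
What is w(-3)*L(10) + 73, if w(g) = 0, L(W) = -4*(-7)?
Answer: 73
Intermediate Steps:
L(W) = 28
w(-3)*L(10) + 73 = 0*28 + 73 = 0 + 73 = 73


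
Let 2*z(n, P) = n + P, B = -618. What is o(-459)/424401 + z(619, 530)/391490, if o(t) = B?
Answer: 1251703/110765831660 ≈ 1.1300e-5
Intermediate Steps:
o(t) = -618
z(n, P) = P/2 + n/2 (z(n, P) = (n + P)/2 = (P + n)/2 = P/2 + n/2)
o(-459)/424401 + z(619, 530)/391490 = -618/424401 + ((½)*530 + (½)*619)/391490 = -618*1/424401 + (265 + 619/2)*(1/391490) = -206/141467 + (1149/2)*(1/391490) = -206/141467 + 1149/782980 = 1251703/110765831660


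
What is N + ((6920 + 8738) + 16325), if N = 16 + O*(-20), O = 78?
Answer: 30439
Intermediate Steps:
N = -1544 (N = 16 + 78*(-20) = 16 - 1560 = -1544)
N + ((6920 + 8738) + 16325) = -1544 + ((6920 + 8738) + 16325) = -1544 + (15658 + 16325) = -1544 + 31983 = 30439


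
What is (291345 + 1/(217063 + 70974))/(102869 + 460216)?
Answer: 83918139766/162189314145 ≈ 0.51741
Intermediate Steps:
(291345 + 1/(217063 + 70974))/(102869 + 460216) = (291345 + 1/288037)/563085 = (291345 + 1/288037)*(1/563085) = (83918139766/288037)*(1/563085) = 83918139766/162189314145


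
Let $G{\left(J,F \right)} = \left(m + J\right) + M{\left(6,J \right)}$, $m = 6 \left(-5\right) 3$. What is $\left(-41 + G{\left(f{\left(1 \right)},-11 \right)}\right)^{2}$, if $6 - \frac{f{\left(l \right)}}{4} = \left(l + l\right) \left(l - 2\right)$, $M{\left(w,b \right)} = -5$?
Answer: $10816$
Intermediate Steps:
$m = -90$ ($m = \left(-30\right) 3 = -90$)
$f{\left(l \right)} = 24 - 8 l \left(-2 + l\right)$ ($f{\left(l \right)} = 24 - 4 \left(l + l\right) \left(l - 2\right) = 24 - 4 \cdot 2 l \left(-2 + l\right) = 24 - 8 l \left(-2 + l\right)$)
$G{\left(J,F \right)} = -95 + J$ ($G{\left(J,F \right)} = \left(-90 + J\right) - 5 = -95 + J$)
$\left(-41 + G{\left(f{\left(1 \right)},-11 \right)}\right)^{2} = \left(-41 + \left(-95 + \left(24 - 8 \cdot 1^{2} + 16 \cdot 1\right)\right)\right)^{2} = \left(-41 + \left(-95 + \left(24 - 8 + 16\right)\right)\right)^{2} = \left(-41 + \left(-95 + 32\right)\right)^{2} = \left(-41 - 63\right)^{2} = \left(-104\right)^{2} = 10816$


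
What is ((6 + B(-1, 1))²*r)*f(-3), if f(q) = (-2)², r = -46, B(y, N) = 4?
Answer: -18400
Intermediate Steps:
f(q) = 4
((6 + B(-1, 1))²*r)*f(-3) = ((6 + 4)²*(-46))*4 = (10²*(-46))*4 = (100*(-46))*4 = -4600*4 = -18400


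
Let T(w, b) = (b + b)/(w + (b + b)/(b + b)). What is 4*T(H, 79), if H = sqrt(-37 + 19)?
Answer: 632/19 - 1896*I*sqrt(2)/19 ≈ 33.263 - 141.12*I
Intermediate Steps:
H = 3*I*sqrt(2) (H = sqrt(-18) = 3*I*sqrt(2) ≈ 4.2426*I)
T(w, b) = 2*b/(1 + w) (T(w, b) = (2*b)/(w + (2*b)/((2*b))) = (2*b)/(w + (2*b)*(1/(2*b))) = (2*b)/(w + 1) = (2*b)/(1 + w) = 2*b/(1 + w))
4*T(H, 79) = 4*(2*79/(1 + 3*I*sqrt(2))) = 4*(158/(1 + 3*I*sqrt(2))) = 632/(1 + 3*I*sqrt(2))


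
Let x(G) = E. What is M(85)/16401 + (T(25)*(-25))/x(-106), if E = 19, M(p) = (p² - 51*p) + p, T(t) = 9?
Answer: -519100/44517 ≈ -11.661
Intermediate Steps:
M(p) = p² - 50*p
x(G) = 19
M(85)/16401 + (T(25)*(-25))/x(-106) = (85*(-50 + 85))/16401 + (9*(-25))/19 = (85*35)*(1/16401) - 225*1/19 = 2975*(1/16401) - 225/19 = 425/2343 - 225/19 = -519100/44517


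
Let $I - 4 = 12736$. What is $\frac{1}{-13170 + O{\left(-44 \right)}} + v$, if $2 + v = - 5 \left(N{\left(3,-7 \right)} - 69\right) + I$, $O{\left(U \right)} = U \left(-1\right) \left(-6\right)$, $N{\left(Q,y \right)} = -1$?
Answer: $\frac{175824191}{13434} \approx 13088.0$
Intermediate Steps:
$O{\left(U \right)} = 6 U$ ($O{\left(U \right)} = - U \left(-6\right) = 6 U$)
$I = 12740$ ($I = 4 + 12736 = 12740$)
$v = 13088$ ($v = -2 + \left(- 5 \left(-1 - 69\right) + 12740\right) = -2 + \left(\left(-5\right) \left(-70\right) + 12740\right) = -2 + \left(350 + 12740\right) = -2 + 13090 = 13088$)
$\frac{1}{-13170 + O{\left(-44 \right)}} + v = \frac{1}{-13170 + 6 \left(-44\right)} + 13088 = \frac{1}{-13170 - 264} + 13088 = \frac{1}{-13434} + 13088 = - \frac{1}{13434} + 13088 = \frac{175824191}{13434}$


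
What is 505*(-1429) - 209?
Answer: -721854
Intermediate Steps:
505*(-1429) - 209 = -721645 - 209 = -721854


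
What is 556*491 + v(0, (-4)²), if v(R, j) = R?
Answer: 272996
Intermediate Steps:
556*491 + v(0, (-4)²) = 556*491 + 0 = 272996 + 0 = 272996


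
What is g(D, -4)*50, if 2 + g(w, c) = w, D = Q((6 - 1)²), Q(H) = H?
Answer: 1150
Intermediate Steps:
D = 25 (D = (6 - 1)² = 5² = 25)
g(w, c) = -2 + w
g(D, -4)*50 = (-2 + 25)*50 = 23*50 = 1150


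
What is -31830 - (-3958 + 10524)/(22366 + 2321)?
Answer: -785793776/24687 ≈ -31830.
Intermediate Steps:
-31830 - (-3958 + 10524)/(22366 + 2321) = -31830 - 6566/24687 = -785793776/24687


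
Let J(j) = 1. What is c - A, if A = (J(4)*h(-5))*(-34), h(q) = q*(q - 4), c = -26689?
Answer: -25159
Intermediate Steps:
h(q) = q*(-4 + q)
A = -1530 (A = (1*(-5*(-4 - 5)))*(-34) = (1*(-5*(-9)))*(-34) = (1*45)*(-34) = 45*(-34) = -1530)
c - A = -26689 - 1*(-1530) = -26689 + 1530 = -25159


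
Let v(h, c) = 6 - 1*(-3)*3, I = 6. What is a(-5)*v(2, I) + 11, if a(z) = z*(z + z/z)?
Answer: 311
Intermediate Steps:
a(z) = z*(1 + z) (a(z) = z*(z + 1) = z*(1 + z))
v(h, c) = 15 (v(h, c) = 6 + 3*3 = 6 + 9 = 15)
a(-5)*v(2, I) + 11 = -5*(1 - 5)*15 + 11 = -5*(-4)*15 + 11 = 20*15 + 11 = 300 + 11 = 311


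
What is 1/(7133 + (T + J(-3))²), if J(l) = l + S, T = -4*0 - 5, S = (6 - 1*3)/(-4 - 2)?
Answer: 4/28821 ≈ 0.00013879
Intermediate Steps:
S = -½ (S = (6 - 3)/(-6) = 3*(-⅙) = -½ ≈ -0.50000)
T = -5 (T = 0 - 5 = -5)
J(l) = -½ + l (J(l) = l - ½ = -½ + l)
1/(7133 + (T + J(-3))²) = 1/(7133 + (-5 + (-½ - 3))²) = 1/(7133 + (-5 - 7/2)²) = 1/(7133 + (-17/2)²) = 1/(7133 + 289/4) = 1/(28821/4) = 4/28821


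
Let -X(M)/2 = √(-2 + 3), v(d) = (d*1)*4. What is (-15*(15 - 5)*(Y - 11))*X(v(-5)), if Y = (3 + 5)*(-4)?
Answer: -12900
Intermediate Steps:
Y = -32 (Y = 8*(-4) = -32)
v(d) = 4*d (v(d) = d*4 = 4*d)
X(M) = -2 (X(M) = -2*√(-2 + 3) = -2*√1 = -2*1 = -2)
(-15*(15 - 5)*(Y - 11))*X(v(-5)) = -15*(15 - 5)*(-32 - 11)*(-2) = -150*(-43)*(-2) = -15*(-430)*(-2) = 6450*(-2) = -12900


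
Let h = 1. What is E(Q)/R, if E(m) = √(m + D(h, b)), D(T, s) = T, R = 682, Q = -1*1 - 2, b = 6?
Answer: I*√2/682 ≈ 0.0020736*I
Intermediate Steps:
Q = -3 (Q = -1 - 2 = -3)
E(m) = √(1 + m) (E(m) = √(m + 1) = √(1 + m))
E(Q)/R = √(1 - 3)/682 = √(-2)*(1/682) = (I*√2)*(1/682) = I*√2/682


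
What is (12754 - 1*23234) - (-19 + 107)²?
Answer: -18224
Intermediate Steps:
(12754 - 1*23234) - (-19 + 107)² = (12754 - 23234) - 1*88² = -10480 - 1*7744 = -10480 - 7744 = -18224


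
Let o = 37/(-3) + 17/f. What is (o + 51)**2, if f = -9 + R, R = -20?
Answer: 10975969/7569 ≈ 1450.1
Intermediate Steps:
f = -29 (f = -9 - 20 = -29)
o = -1124/87 (o = 37/(-3) + 17/(-29) = 37*(-1/3) + 17*(-1/29) = -37/3 - 17/29 = -1124/87 ≈ -12.920)
(o + 51)**2 = (-1124/87 + 51)**2 = (3313/87)**2 = 10975969/7569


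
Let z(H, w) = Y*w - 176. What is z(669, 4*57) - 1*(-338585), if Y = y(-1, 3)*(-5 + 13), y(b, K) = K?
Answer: 343881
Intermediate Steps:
Y = 24 (Y = 3*(-5 + 13) = 3*8 = 24)
z(H, w) = -176 + 24*w (z(H, w) = 24*w - 176 = -176 + 24*w)
z(669, 4*57) - 1*(-338585) = (-176 + 24*(4*57)) - 1*(-338585) = (-176 + 24*228) + 338585 = (-176 + 5472) + 338585 = 5296 + 338585 = 343881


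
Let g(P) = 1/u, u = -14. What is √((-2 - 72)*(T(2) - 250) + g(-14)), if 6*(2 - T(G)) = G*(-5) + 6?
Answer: √32285778/42 ≈ 135.29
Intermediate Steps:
T(G) = 1 + 5*G/6 (T(G) = 2 - (G*(-5) + 6)/6 = 2 - (-5*G + 6)/6 = 2 - (6 - 5*G)/6 = 2 + (-1 + 5*G/6) = 1 + 5*G/6)
g(P) = -1/14 (g(P) = 1/(-14) = -1/14)
√((-2 - 72)*(T(2) - 250) + g(-14)) = √((-2 - 72)*((1 + (⅚)*2) - 250) - 1/14) = √(-74*((1 + 5/3) - 250) - 1/14) = √(-74*(8/3 - 250) - 1/14) = √(-74*(-742/3) - 1/14) = √(54908/3 - 1/14) = √(768709/42) = √32285778/42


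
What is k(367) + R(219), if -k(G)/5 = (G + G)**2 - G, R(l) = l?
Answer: -2691726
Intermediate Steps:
k(G) = -20*G**2 + 5*G (k(G) = -5*((G + G)**2 - G) = -5*((2*G)**2 - G) = -5*(4*G**2 - G) = -5*(-G + 4*G**2) = -20*G**2 + 5*G)
k(367) + R(219) = 5*367*(1 - 4*367) + 219 = 5*367*(1 - 1468) + 219 = 5*367*(-1467) + 219 = -2691945 + 219 = -2691726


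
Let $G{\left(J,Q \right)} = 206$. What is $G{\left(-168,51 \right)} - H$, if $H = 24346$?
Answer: $-24140$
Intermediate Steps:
$G{\left(-168,51 \right)} - H = 206 - 24346 = -24140$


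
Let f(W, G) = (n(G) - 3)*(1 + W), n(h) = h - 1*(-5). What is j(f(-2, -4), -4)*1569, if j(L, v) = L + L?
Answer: 6276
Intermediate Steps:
n(h) = 5 + h (n(h) = h + 5 = 5 + h)
f(W, G) = (1 + W)*(2 + G) (f(W, G) = ((5 + G) - 3)*(1 + W) = (2 + G)*(1 + W) = (1 + W)*(2 + G))
j(L, v) = 2*L
j(f(-2, -4), -4)*1569 = (2*(2 - 4 + 2*(-2) - 4*(-2)))*1569 = (2*(2 - 4 - 4 + 8))*1569 = (2*2)*1569 = 4*1569 = 6276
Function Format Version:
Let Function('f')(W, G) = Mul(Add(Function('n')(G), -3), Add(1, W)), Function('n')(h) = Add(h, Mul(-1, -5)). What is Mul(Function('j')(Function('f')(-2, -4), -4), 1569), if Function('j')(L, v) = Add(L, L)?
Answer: 6276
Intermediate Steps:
Function('n')(h) = Add(5, h) (Function('n')(h) = Add(h, 5) = Add(5, h))
Function('f')(W, G) = Mul(Add(1, W), Add(2, G)) (Function('f')(W, G) = Mul(Add(Add(5, G), -3), Add(1, W)) = Mul(Add(2, G), Add(1, W)) = Mul(Add(1, W), Add(2, G)))
Function('j')(L, v) = Mul(2, L)
Mul(Function('j')(Function('f')(-2, -4), -4), 1569) = Mul(Mul(2, Add(2, -4, Mul(2, -2), Mul(-4, -2))), 1569) = Mul(Mul(2, Add(2, -4, -4, 8)), 1569) = Mul(Mul(2, 2), 1569) = Mul(4, 1569) = 6276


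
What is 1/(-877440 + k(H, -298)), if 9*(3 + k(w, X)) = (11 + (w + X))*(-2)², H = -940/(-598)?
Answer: -2691/2361540485 ≈ -1.1395e-6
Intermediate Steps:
H = 470/299 (H = -940*(-1/598) = 470/299 ≈ 1.5719)
k(w, X) = 17/9 + 4*X/9 + 4*w/9 (k(w, X) = -3 + ((11 + (w + X))*(-2)²)/9 = -3 + ((11 + (X + w))*4)/9 = -3 + ((11 + X + w)*4)/9 = -3 + (44 + 4*X + 4*w)/9 = -3 + (44/9 + 4*X/9 + 4*w/9) = 17/9 + 4*X/9 + 4*w/9)
1/(-877440 + k(H, -298)) = 1/(-877440 + (17/9 + (4/9)*(-298) + (4/9)*(470/299))) = 1/(-877440 + (17/9 - 1192/9 + 1880/2691)) = 1/(-877440 - 349445/2691) = 1/(-2361540485/2691) = -2691/2361540485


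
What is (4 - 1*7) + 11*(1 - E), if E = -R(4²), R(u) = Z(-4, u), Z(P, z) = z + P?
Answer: 140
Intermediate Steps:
Z(P, z) = P + z
R(u) = -4 + u
E = -12 (E = -(-4 + 4²) = -(-4 + 16) = -1*12 = -12)
(4 - 1*7) + 11*(1 - E) = (4 - 1*7) + 11*(1 - 1*(-12)) = (4 - 7) + 11*(1 + 12) = -3 + 11*13 = -3 + 143 = 140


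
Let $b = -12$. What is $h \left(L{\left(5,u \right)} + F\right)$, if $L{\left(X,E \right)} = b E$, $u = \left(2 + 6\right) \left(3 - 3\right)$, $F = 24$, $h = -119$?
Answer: $-2856$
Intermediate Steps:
$u = 0$ ($u = 8 \cdot 0 = 0$)
$L{\left(X,E \right)} = - 12 E$
$h \left(L{\left(5,u \right)} + F\right) = - 119 \left(\left(-12\right) 0 + 24\right) = - 119 \left(0 + 24\right) = \left(-119\right) 24 = -2856$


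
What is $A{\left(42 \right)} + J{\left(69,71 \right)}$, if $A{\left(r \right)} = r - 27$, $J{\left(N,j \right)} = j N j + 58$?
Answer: $347902$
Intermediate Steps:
$J{\left(N,j \right)} = 58 + N j^{2}$ ($J{\left(N,j \right)} = N j j + 58 = N j^{2} + 58 = 58 + N j^{2}$)
$A{\left(r \right)} = -27 + r$ ($A{\left(r \right)} = r - 27 = -27 + r$)
$A{\left(42 \right)} + J{\left(69,71 \right)} = \left(-27 + 42\right) + \left(58 + 69 \cdot 71^{2}\right) = 15 + \left(58 + 69 \cdot 5041\right) = 15 + \left(58 + 347829\right) = 15 + 347887 = 347902$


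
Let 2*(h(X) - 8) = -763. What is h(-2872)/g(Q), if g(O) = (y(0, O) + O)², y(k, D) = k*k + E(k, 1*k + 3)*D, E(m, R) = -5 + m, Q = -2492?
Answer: -747/198722048 ≈ -3.7590e-6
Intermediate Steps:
h(X) = -747/2 (h(X) = 8 + (½)*(-763) = 8 - 763/2 = -747/2)
y(k, D) = k² + D*(-5 + k) (y(k, D) = k*k + (-5 + k)*D = k² + D*(-5 + k))
g(O) = 16*O² (g(O) = ((0² + O*(-5 + 0)) + O)² = ((0 + O*(-5)) + O)² = ((0 - 5*O) + O)² = (-5*O + O)² = (-4*O)² = 16*O²)
h(-2872)/g(Q) = -747/(2*(16*(-2492)²)) = -747/(2*(16*6210064)) = -747/2/99361024 = -747/2*1/99361024 = -747/198722048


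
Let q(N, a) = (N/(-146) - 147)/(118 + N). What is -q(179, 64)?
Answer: 21641/43362 ≈ 0.49908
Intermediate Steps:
q(N, a) = (-147 - N/146)/(118 + N) (q(N, a) = (N*(-1/146) - 147)/(118 + N) = (-N/146 - 147)/(118 + N) = (-147 - N/146)/(118 + N))
-q(179, 64) = -(-21462 - 1*179)/(146*(118 + 179)) = -(-21462 - 179)/(146*297) = -(-21641)/(146*297) = -1*(-21641/43362) = 21641/43362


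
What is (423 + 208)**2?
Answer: 398161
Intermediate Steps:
(423 + 208)**2 = 631**2 = 398161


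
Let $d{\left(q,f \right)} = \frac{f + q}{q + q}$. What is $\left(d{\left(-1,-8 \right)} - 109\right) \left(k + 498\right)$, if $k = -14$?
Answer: $-50578$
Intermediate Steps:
$d{\left(q,f \right)} = \frac{f + q}{2 q}$
$\left(d{\left(-1,-8 \right)} - 109\right) \left(k + 498\right) = \left(\frac{-8 - 1}{2 \left(-1\right)} - 109\right) \left(-14 + 498\right) = \left(\frac{1}{2} \left(-1\right) \left(-9\right) - 109\right) 484 = \left(\frac{9}{2} - 109\right) 484 = \left(- \frac{209}{2}\right) 484 = -50578$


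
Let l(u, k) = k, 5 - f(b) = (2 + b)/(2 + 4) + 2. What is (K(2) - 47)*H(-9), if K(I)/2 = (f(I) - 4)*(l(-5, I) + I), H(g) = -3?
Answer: 181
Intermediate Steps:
f(b) = 8/3 - b/6 (f(b) = 5 - ((2 + b)/(2 + 4) + 2) = 5 - ((2 + b)/6 + 2) = 5 - ((2 + b)*(⅙) + 2) = 5 - ((⅓ + b/6) + 2) = 5 - (7/3 + b/6) = 5 + (-7/3 - b/6) = 8/3 - b/6)
K(I) = 4*I*(-4/3 - I/6) (K(I) = 2*(((8/3 - I/6) - 4)*(I + I)) = 2*((-4/3 - I/6)*(2*I)) = 2*(2*I*(-4/3 - I/6)) = 4*I*(-4/3 - I/6))
(K(2) - 47)*H(-9) = ((⅔)*2*(-8 - 1*2) - 47)*(-3) = ((⅔)*2*(-8 - 2) - 47)*(-3) = ((⅔)*2*(-10) - 47)*(-3) = (-40/3 - 47)*(-3) = -181/3*(-3) = 181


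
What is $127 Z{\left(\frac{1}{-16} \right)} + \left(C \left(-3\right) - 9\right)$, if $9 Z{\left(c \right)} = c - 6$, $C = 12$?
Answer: $- \frac{18799}{144} \approx -130.55$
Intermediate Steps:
$Z{\left(c \right)} = - \frac{2}{3} + \frac{c}{9}$ ($Z{\left(c \right)} = \frac{c - 6}{9} = \frac{-6 + c}{9} = - \frac{2}{3} + \frac{c}{9}$)
$127 Z{\left(\frac{1}{-16} \right)} + \left(C \left(-3\right) - 9\right) = 127 \left(- \frac{2}{3} + \frac{1}{9 \left(-16\right)}\right) + \left(12 \left(-3\right) - 9\right) = 127 \left(- \frac{2}{3} + \frac{1}{9} \left(- \frac{1}{16}\right)\right) - 45 = 127 \left(- \frac{2}{3} - \frac{1}{144}\right) - 45 = 127 \left(- \frac{97}{144}\right) - 45 = - \frac{12319}{144} - 45 = - \frac{18799}{144}$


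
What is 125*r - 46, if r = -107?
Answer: -13421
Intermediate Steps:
125*r - 46 = 125*(-107) - 46 = -13375 - 46 = -13421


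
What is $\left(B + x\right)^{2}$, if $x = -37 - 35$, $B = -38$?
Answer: $12100$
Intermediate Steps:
$x = -72$ ($x = -37 - 35 = -72$)
$\left(B + x\right)^{2} = \left(-38 - 72\right)^{2} = \left(-110\right)^{2} = 12100$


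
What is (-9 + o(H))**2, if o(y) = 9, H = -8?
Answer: 0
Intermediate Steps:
(-9 + o(H))**2 = (-9 + 9)**2 = 0**2 = 0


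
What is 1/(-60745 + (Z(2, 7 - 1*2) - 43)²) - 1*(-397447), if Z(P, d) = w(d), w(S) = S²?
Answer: 24014145186/60421 ≈ 3.9745e+5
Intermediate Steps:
Z(P, d) = d²
1/(-60745 + (Z(2, 7 - 1*2) - 43)²) - 1*(-397447) = 1/(-60745 + ((7 - 1*2)² - 43)²) - 1*(-397447) = 1/(-60745 + ((7 - 2)² - 43)²) + 397447 = 1/(-60745 + (5² - 43)²) + 397447 = 1/(-60745 + (25 - 43)²) + 397447 = 1/(-60745 + (-18)²) + 397447 = 1/(-60745 + 324) + 397447 = 1/(-60421) + 397447 = -1/60421 + 397447 = 24014145186/60421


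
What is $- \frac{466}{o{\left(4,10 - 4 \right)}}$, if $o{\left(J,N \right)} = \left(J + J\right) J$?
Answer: $- \frac{233}{16} \approx -14.563$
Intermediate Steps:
$o{\left(J,N \right)} = 2 J^{2}$ ($o{\left(J,N \right)} = 2 J J = 2 J^{2}$)
$- \frac{466}{o{\left(4,10 - 4 \right)}} = - \frac{466}{2 \cdot 4^{2}} = - \frac{466}{2 \cdot 16} = - \frac{466}{32} = \left(-466\right) \frac{1}{32} = - \frac{233}{16}$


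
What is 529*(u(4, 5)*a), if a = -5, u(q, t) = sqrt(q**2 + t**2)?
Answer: -2645*sqrt(41) ≈ -16936.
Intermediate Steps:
529*(u(4, 5)*a) = 529*(sqrt(4**2 + 5**2)*(-5)) = 529*(sqrt(16 + 25)*(-5)) = 529*(sqrt(41)*(-5)) = 529*(-5*sqrt(41)) = -2645*sqrt(41)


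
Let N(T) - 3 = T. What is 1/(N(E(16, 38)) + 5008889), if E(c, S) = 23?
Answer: 1/5008915 ≈ 1.9964e-7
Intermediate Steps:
N(T) = 3 + T
1/(N(E(16, 38)) + 5008889) = 1/((3 + 23) + 5008889) = 1/(26 + 5008889) = 1/5008915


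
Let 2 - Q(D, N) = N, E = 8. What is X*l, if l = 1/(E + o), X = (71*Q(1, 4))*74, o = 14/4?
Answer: -21016/23 ≈ -913.74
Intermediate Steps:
o = 7/2 (o = 14*(1/4) = 7/2 ≈ 3.5000)
Q(D, N) = 2 - N
X = -10508 (X = (71*(2 - 1*4))*74 = (71*(2 - 4))*74 = (71*(-2))*74 = -142*74 = -10508)
l = 2/23 (l = 1/(8 + 7/2) = 1/(23/2) = 2/23 ≈ 0.086957)
X*l = -10508*2/23 = -21016/23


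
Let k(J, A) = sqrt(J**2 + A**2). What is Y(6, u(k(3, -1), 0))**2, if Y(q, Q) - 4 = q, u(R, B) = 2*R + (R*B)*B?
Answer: 100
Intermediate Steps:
k(J, A) = sqrt(A**2 + J**2)
u(R, B) = 2*R + R*B**2 (u(R, B) = 2*R + (B*R)*B = 2*R + R*B**2)
Y(q, Q) = 4 + q
Y(6, u(k(3, -1), 0))**2 = (4 + 6)**2 = 10**2 = 100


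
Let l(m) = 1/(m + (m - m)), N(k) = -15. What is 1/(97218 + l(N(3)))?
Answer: 15/1458269 ≈ 1.0286e-5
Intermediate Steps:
l(m) = 1/m (l(m) = 1/(m + 0) = 1/m)
1/(97218 + l(N(3))) = 1/(97218 + 1/(-15)) = 1/(97218 - 1/15) = 1/(1458269/15) = 15/1458269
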